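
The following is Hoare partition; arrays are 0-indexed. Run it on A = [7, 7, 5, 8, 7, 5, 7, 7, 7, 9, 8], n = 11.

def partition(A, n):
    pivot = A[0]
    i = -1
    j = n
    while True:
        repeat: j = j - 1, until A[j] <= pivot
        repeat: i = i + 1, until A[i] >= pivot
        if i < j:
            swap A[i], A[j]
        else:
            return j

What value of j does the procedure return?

pivot = A[0] = 7; i = -1, j = 11
j→8 (A[8]=7≤7), i→0 (A[0]=7≥7); i<j, swap → [7, 7, 5, 8, 7, 5, 7, 7, 7, 9, 8]
j→7 (A[7]=7≤7), i→1 (A[1]=7≥7); i<j, swap → [7, 7, 5, 8, 7, 5, 7, 7, 7, 9, 8]
j→6 (A[6]=7≤7), i→3 (A[3]=8≥7); i<j, swap → [7, 7, 5, 7, 7, 5, 8, 7, 7, 9, 8]
j→5 (A[5]=5≤7), i→4 (A[4]=7≥7); i<j, swap → [7, 7, 5, 7, 5, 7, 8, 7, 7, 9, 8]
j→4, i→5; i≥j, return j=4. A = [7, 7, 5, 7, 5, 7, 8, 7, 7, 9, 8]

4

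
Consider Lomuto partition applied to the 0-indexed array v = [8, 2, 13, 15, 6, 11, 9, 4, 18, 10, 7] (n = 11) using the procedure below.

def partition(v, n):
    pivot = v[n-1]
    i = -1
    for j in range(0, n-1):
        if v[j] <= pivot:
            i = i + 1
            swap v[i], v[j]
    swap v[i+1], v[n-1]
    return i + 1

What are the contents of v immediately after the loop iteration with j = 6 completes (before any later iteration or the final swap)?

pivot = v[10] = 7; i = -1
j=0: v[0]=8 > 7 → no swap
j=1: v[1]=2 ≤ 7 → i=0, swap v[0],v[1] → [2, 8, 13, 15, 6, 11, 9, 4, 18, 10, 7]
j=2: v[2]=13 > 7 → no swap
j=3: v[3]=15 > 7 → no swap
j=4: v[4]=6 ≤ 7 → i=1, swap v[1],v[4] → [2, 6, 13, 15, 8, 11, 9, 4, 18, 10, 7]
j=5: v[5]=11 > 7 → no swap
j=6: v[6]=9 > 7 → no swap
(after j=6) v = [2, 6, 13, 15, 8, 11, 9, 4, 18, 10, 7]

[2, 6, 13, 15, 8, 11, 9, 4, 18, 10, 7]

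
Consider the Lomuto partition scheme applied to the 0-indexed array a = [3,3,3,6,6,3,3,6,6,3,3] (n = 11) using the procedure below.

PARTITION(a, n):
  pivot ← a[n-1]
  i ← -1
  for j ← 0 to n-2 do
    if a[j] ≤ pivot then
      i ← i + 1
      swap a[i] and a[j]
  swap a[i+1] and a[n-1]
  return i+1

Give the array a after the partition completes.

pivot = a[10] = 3; i = -1
j=0: a[0]=3 ≤ 3 → i=0, swap a[0],a[0] (no change) → [3,3,3,6,6,3,3,6,6,3,3]
j=1: a[1]=3 ≤ 3 → i=1, swap a[1],a[1] (no change) → [3,3,3,6,6,3,3,6,6,3,3]
j=2: a[2]=3 ≤ 3 → i=2, swap a[2],a[2] (no change) → [3,3,3,6,6,3,3,6,6,3,3]
j=3: a[3]=6 > 3 → no swap
j=4: a[4]=6 > 3 → no swap
j=5: a[5]=3 ≤ 3 → i=3, swap a[3],a[5] → [3,3,3,3,6,6,3,6,6,3,3]
j=6: a[6]=3 ≤ 3 → i=4, swap a[4],a[6] → [3,3,3,3,3,6,6,6,6,3,3]
j=7: a[7]=6 > 3 → no swap
j=8: a[8]=6 > 3 → no swap
j=9: a[9]=3 ≤ 3 → i=5, swap a[5],a[9] → [3,3,3,3,3,3,6,6,6,6,3]
final swap a[6],a[10] → [3,3,3,3,3,3,3,6,6,6,6]; return 6

[3,3,3,3,3,3,3,6,6,6,6]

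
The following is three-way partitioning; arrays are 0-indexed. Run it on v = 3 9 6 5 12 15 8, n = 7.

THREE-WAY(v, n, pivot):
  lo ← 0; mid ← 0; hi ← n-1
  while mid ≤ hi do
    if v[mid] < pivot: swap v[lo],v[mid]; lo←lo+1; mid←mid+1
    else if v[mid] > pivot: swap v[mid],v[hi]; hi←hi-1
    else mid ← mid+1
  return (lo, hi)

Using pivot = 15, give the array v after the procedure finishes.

3 9 6 5 12 8 15

lo=0 mid=0 hi=6
3<15: swap(0,0), lo=1 mid=1 ⇒ 3 9 6 5 12 15 8
9<15: swap(1,1), lo=2 mid=2 ⇒ 3 9 6 5 12 15 8
6<15: swap(2,2), lo=3 mid=3 ⇒ 3 9 6 5 12 15 8
5<15: swap(3,3), lo=4 mid=4 ⇒ 3 9 6 5 12 15 8
12<15: swap(4,4), lo=5 mid=5 ⇒ 3 9 6 5 12 15 8
15=15: mid=6
8<15: swap(5,6), lo=6 mid=7 ⇒ 3 9 6 5 12 8 15
done. lo=6 hi=6; v=3 9 6 5 12 8 15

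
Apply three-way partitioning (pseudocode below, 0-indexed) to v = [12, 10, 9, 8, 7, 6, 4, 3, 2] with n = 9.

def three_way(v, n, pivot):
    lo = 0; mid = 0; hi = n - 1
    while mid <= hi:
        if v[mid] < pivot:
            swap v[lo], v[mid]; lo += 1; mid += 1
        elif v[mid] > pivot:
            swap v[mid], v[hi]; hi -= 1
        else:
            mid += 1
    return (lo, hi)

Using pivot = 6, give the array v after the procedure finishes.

[2, 3, 4, 6, 7, 8, 9, 10, 12]

lo=0 mid=0 hi=8
12>6: swap(0,8), hi=7 ⇒ [2, 10, 9, 8, 7, 6, 4, 3, 12]
2<6: swap(0,0), lo=1 mid=1 ⇒ [2, 10, 9, 8, 7, 6, 4, 3, 12]
10>6: swap(1,7), hi=6 ⇒ [2, 3, 9, 8, 7, 6, 4, 10, 12]
3<6: swap(1,1), lo=2 mid=2 ⇒ [2, 3, 9, 8, 7, 6, 4, 10, 12]
9>6: swap(2,6), hi=5 ⇒ [2, 3, 4, 8, 7, 6, 9, 10, 12]
4<6: swap(2,2), lo=3 mid=3 ⇒ [2, 3, 4, 8, 7, 6, 9, 10, 12]
8>6: swap(3,5), hi=4 ⇒ [2, 3, 4, 6, 7, 8, 9, 10, 12]
6=6: mid=4
7>6: swap(4,4), hi=3 ⇒ [2, 3, 4, 6, 7, 8, 9, 10, 12]
done. lo=3 hi=3; v=[2, 3, 4, 6, 7, 8, 9, 10, 12]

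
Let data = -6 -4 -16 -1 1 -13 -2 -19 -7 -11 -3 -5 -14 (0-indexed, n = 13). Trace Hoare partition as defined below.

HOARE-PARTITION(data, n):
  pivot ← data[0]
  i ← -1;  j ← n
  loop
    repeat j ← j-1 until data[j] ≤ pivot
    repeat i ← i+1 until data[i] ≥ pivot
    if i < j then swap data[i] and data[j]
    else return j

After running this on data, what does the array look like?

-14 -11 -16 -7 -19 -13 -2 1 -1 -4 -3 -5 -6

pivot=-6
j stops at 12 (-14), i stops at 0 (-6); swap ⇒ -14 -4 -16 -1 1 -13 -2 -19 -7 -11 -3 -5 -6
j stops at 9 (-11), i stops at 1 (-4); swap ⇒ -14 -11 -16 -1 1 -13 -2 -19 -7 -4 -3 -5 -6
j stops at 8 (-7), i stops at 3 (-1); swap ⇒ -14 -11 -16 -7 1 -13 -2 -19 -1 -4 -3 -5 -6
j stops at 7 (-19), i stops at 4 (1); swap ⇒ -14 -11 -16 -7 -19 -13 -2 1 -1 -4 -3 -5 -6
j stops at 5, i stops at 6; i≥j ⇒ return 5. data=-14 -11 -16 -7 -19 -13 -2 1 -1 -4 -3 -5 -6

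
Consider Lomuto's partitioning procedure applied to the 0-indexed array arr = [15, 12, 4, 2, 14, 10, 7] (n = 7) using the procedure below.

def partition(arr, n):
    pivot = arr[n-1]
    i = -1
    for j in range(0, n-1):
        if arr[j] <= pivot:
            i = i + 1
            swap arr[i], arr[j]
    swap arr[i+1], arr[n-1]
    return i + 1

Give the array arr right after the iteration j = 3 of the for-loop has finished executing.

[4, 2, 15, 12, 14, 10, 7]

pivot = arr[6] = 7; i = -1
j=0: arr[0]=15 > 7 → no swap
j=1: arr[1]=12 > 7 → no swap
j=2: arr[2]=4 ≤ 7 → i=0, swap arr[0],arr[2] → [4, 12, 15, 2, 14, 10, 7]
j=3: arr[3]=2 ≤ 7 → i=1, swap arr[1],arr[3] → [4, 2, 15, 12, 14, 10, 7]
(after j=3) arr = [4, 2, 15, 12, 14, 10, 7]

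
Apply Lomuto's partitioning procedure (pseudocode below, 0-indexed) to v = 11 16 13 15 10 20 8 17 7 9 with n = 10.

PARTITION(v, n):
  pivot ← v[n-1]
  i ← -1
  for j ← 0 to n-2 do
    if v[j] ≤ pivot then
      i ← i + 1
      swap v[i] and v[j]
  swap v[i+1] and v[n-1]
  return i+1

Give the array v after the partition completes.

pivot = v[9] = 9; i = -1
j=0: v[0]=11 > 9 → no swap
j=1: v[1]=16 > 9 → no swap
j=2: v[2]=13 > 9 → no swap
j=3: v[3]=15 > 9 → no swap
j=4: v[4]=10 > 9 → no swap
j=5: v[5]=20 > 9 → no swap
j=6: v[6]=8 ≤ 9 → i=0, swap v[0],v[6] → 8 16 13 15 10 20 11 17 7 9
j=7: v[7]=17 > 9 → no swap
j=8: v[8]=7 ≤ 9 → i=1, swap v[1],v[8] → 8 7 13 15 10 20 11 17 16 9
final swap v[2],v[9] → 8 7 9 15 10 20 11 17 16 13; return 2

8 7 9 15 10 20 11 17 16 13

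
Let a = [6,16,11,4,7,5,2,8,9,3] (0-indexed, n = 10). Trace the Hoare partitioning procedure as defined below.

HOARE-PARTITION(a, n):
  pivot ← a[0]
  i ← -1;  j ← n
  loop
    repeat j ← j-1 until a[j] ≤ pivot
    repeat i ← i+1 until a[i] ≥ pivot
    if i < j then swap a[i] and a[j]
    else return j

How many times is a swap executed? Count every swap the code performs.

pivot = a[0] = 6; i = -1, j = 10
j→9 (a[9]=3≤6), i→0 (a[0]=6≥6); i<j, swap → [3,16,11,4,7,5,2,8,9,6]
j→6 (a[6]=2≤6), i→1 (a[1]=16≥6); i<j, swap → [3,2,11,4,7,5,16,8,9,6]
j→5 (a[5]=5≤6), i→2 (a[2]=11≥6); i<j, swap → [3,2,5,4,7,11,16,8,9,6]
j→3, i→4; i≥j, return j=3. a = [3,2,5,4,7,11,16,8,9,6]

3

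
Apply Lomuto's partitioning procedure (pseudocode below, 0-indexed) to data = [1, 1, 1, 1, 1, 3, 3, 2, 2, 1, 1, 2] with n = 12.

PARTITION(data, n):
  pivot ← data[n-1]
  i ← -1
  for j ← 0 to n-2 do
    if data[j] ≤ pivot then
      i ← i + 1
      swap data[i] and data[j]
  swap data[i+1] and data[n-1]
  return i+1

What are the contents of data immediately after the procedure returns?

[1, 1, 1, 1, 1, 2, 2, 1, 1, 2, 3, 3]

pivot=2, i=-1
j=0: 1≤2, i=0, swap(0,0) ⇒ [1, 1, 1, 1, 1, 3, 3, 2, 2, 1, 1, 2]
j=1: 1≤2, i=1, swap(1,1) ⇒ [1, 1, 1, 1, 1, 3, 3, 2, 2, 1, 1, 2]
j=2: 1≤2, i=2, swap(2,2) ⇒ [1, 1, 1, 1, 1, 3, 3, 2, 2, 1, 1, 2]
j=3: 1≤2, i=3, swap(3,3) ⇒ [1, 1, 1, 1, 1, 3, 3, 2, 2, 1, 1, 2]
j=4: 1≤2, i=4, swap(4,4) ⇒ [1, 1, 1, 1, 1, 3, 3, 2, 2, 1, 1, 2]
j=5: 3>2, skip
j=6: 3>2, skip
j=7: 2≤2, i=5, swap(5,7) ⇒ [1, 1, 1, 1, 1, 2, 3, 3, 2, 1, 1, 2]
j=8: 2≤2, i=6, swap(6,8) ⇒ [1, 1, 1, 1, 1, 2, 2, 3, 3, 1, 1, 2]
j=9: 1≤2, i=7, swap(7,9) ⇒ [1, 1, 1, 1, 1, 2, 2, 1, 3, 3, 1, 2]
j=10: 1≤2, i=8, swap(8,10) ⇒ [1, 1, 1, 1, 1, 2, 2, 1, 1, 3, 3, 2]
swap(9,11) ⇒ [1, 1, 1, 1, 1, 2, 2, 1, 1, 2, 3, 3]; return 9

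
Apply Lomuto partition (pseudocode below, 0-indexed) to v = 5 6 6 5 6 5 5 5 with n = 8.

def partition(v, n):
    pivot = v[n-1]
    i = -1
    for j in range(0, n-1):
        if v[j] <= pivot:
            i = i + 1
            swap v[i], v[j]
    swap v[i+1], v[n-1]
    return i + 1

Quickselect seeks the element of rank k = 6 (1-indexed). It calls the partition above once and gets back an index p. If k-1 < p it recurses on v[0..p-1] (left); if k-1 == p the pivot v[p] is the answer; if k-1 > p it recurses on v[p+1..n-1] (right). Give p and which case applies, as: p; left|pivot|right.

4; right

pivot=5, i=-1
j=0: 5≤5, i=0, swap(0,0) ⇒ 5 6 6 5 6 5 5 5
j=1: 6>5, skip
j=2: 6>5, skip
j=3: 5≤5, i=1, swap(1,3) ⇒ 5 5 6 6 6 5 5 5
j=4: 6>5, skip
j=5: 5≤5, i=2, swap(2,5) ⇒ 5 5 5 6 6 6 5 5
j=6: 5≤5, i=3, swap(3,6) ⇒ 5 5 5 5 6 6 6 5
swap(4,7) ⇒ 5 5 5 5 5 6 6 6; return 4
p = 4; k-1 = 5 > 4 ⇒ right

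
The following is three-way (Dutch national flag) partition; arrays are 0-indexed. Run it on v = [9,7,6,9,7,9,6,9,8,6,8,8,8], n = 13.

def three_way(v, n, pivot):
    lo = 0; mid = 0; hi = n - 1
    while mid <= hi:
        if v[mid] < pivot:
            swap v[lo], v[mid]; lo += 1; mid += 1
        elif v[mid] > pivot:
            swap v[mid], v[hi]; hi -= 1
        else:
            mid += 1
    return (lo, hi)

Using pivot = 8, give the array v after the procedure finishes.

[7,6,7,6,6,8,8,8,8,9,9,9,9]

lo=0 mid=0 hi=12
9>8: swap(0,12), hi=11 ⇒ [8,7,6,9,7,9,6,9,8,6,8,8,9]
8=8: mid=1
7<8: swap(0,1), lo=1 mid=2 ⇒ [7,8,6,9,7,9,6,9,8,6,8,8,9]
6<8: swap(1,2), lo=2 mid=3 ⇒ [7,6,8,9,7,9,6,9,8,6,8,8,9]
9>8: swap(3,11), hi=10 ⇒ [7,6,8,8,7,9,6,9,8,6,8,9,9]
8=8: mid=4
7<8: swap(2,4), lo=3 mid=5 ⇒ [7,6,7,8,8,9,6,9,8,6,8,9,9]
9>8: swap(5,10), hi=9 ⇒ [7,6,7,8,8,8,6,9,8,6,9,9,9]
8=8: mid=6
6<8: swap(3,6), lo=4 mid=7 ⇒ [7,6,7,6,8,8,8,9,8,6,9,9,9]
9>8: swap(7,9), hi=8 ⇒ [7,6,7,6,8,8,8,6,8,9,9,9,9]
6<8: swap(4,7), lo=5 mid=8 ⇒ [7,6,7,6,6,8,8,8,8,9,9,9,9]
8=8: mid=9
done. lo=5 hi=8; v=[7,6,7,6,6,8,8,8,8,9,9,9,9]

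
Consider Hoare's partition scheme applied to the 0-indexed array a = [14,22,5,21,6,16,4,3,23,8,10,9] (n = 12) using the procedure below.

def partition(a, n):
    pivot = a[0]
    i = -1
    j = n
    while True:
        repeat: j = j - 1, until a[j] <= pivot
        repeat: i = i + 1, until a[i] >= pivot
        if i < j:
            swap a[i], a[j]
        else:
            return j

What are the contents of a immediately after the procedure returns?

[9,10,5,8,6,3,4,16,23,21,22,14]

pivot=14
j stops at 11 (9), i stops at 0 (14); swap ⇒ [9,22,5,21,6,16,4,3,23,8,10,14]
j stops at 10 (10), i stops at 1 (22); swap ⇒ [9,10,5,21,6,16,4,3,23,8,22,14]
j stops at 9 (8), i stops at 3 (21); swap ⇒ [9,10,5,8,6,16,4,3,23,21,22,14]
j stops at 7 (3), i stops at 5 (16); swap ⇒ [9,10,5,8,6,3,4,16,23,21,22,14]
j stops at 6, i stops at 7; i≥j ⇒ return 6. a=[9,10,5,8,6,3,4,16,23,21,22,14]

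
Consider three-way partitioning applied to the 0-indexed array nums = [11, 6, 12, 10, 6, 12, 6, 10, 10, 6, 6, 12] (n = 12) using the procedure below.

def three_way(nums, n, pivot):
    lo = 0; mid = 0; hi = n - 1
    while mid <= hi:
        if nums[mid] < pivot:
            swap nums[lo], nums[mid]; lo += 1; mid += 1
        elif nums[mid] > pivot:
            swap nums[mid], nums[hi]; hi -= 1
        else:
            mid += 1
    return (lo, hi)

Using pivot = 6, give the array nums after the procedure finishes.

[6, 6, 6, 6, 6, 12, 10, 10, 10, 12, 12, 11]

lo=0 mid=0 hi=11
11>6: swap(0,11), hi=10 ⇒ [12, 6, 12, 10, 6, 12, 6, 10, 10, 6, 6, 11]
12>6: swap(0,10), hi=9 ⇒ [6, 6, 12, 10, 6, 12, 6, 10, 10, 6, 12, 11]
6=6: mid=1
6=6: mid=2
12>6: swap(2,9), hi=8 ⇒ [6, 6, 6, 10, 6, 12, 6, 10, 10, 12, 12, 11]
6=6: mid=3
10>6: swap(3,8), hi=7 ⇒ [6, 6, 6, 10, 6, 12, 6, 10, 10, 12, 12, 11]
10>6: swap(3,7), hi=6 ⇒ [6, 6, 6, 10, 6, 12, 6, 10, 10, 12, 12, 11]
10>6: swap(3,6), hi=5 ⇒ [6, 6, 6, 6, 6, 12, 10, 10, 10, 12, 12, 11]
6=6: mid=4
6=6: mid=5
12>6: swap(5,5), hi=4 ⇒ [6, 6, 6, 6, 6, 12, 10, 10, 10, 12, 12, 11]
done. lo=0 hi=4; nums=[6, 6, 6, 6, 6, 12, 10, 10, 10, 12, 12, 11]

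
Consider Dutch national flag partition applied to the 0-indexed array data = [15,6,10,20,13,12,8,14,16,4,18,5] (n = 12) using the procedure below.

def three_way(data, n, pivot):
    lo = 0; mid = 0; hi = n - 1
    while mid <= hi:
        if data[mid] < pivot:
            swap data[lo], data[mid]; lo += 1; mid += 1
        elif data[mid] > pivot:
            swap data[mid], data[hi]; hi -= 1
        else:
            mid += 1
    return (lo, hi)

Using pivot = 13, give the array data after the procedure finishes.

[5,6,10,4,12,8,13,16,14,18,20,15]

pivot = 13; lo=0, mid=0, hi=11
data[mid]=15>13: swap data[0],data[11]; hi=10 → [5,6,10,20,13,12,8,14,16,4,18,15]
data[mid]=5<13: swap data[0],data[0]; lo=1,mid=1 → [5,6,10,20,13,12,8,14,16,4,18,15]
data[mid]=6<13: swap data[1],data[1]; lo=2,mid=2 → [5,6,10,20,13,12,8,14,16,4,18,15]
data[mid]=10<13: swap data[2],data[2]; lo=3,mid=3 → [5,6,10,20,13,12,8,14,16,4,18,15]
data[mid]=20>13: swap data[3],data[10]; hi=9 → [5,6,10,18,13,12,8,14,16,4,20,15]
data[mid]=18>13: swap data[3],data[9]; hi=8 → [5,6,10,4,13,12,8,14,16,18,20,15]
data[mid]=4<13: swap data[3],data[3]; lo=4,mid=4 → [5,6,10,4,13,12,8,14,16,18,20,15]
data[mid]=13=13: mid=5
data[mid]=12<13: swap data[4],data[5]; lo=5,mid=6 → [5,6,10,4,12,13,8,14,16,18,20,15]
data[mid]=8<13: swap data[5],data[6]; lo=6,mid=7 → [5,6,10,4,12,8,13,14,16,18,20,15]
data[mid]=14>13: swap data[7],data[8]; hi=7 → [5,6,10,4,12,8,13,16,14,18,20,15]
data[mid]=16>13: swap data[7],data[7]; hi=6 → [5,6,10,4,12,8,13,16,14,18,20,15]
end: lo=6, hi=6; data = [5,6,10,4,12,8,13,16,14,18,20,15]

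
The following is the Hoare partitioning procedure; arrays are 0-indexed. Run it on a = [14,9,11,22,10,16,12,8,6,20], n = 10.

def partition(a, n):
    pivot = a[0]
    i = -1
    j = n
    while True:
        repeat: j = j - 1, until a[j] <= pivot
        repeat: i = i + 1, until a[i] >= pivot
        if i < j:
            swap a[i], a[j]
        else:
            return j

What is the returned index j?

pivot=14
j stops at 8 (6), i stops at 0 (14); swap ⇒ [6,9,11,22,10,16,12,8,14,20]
j stops at 7 (8), i stops at 3 (22); swap ⇒ [6,9,11,8,10,16,12,22,14,20]
j stops at 6 (12), i stops at 5 (16); swap ⇒ [6,9,11,8,10,12,16,22,14,20]
j stops at 5, i stops at 6; i≥j ⇒ return 5. a=[6,9,11,8,10,12,16,22,14,20]

5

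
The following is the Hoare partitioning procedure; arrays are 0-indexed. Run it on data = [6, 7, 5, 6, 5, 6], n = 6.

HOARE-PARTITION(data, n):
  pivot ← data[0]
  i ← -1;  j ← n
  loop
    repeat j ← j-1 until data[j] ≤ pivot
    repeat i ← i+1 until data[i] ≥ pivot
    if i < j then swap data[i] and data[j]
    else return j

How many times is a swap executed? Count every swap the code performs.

pivot = data[0] = 6; i = -1, j = 6
j→5 (data[5]=6≤6), i→0 (data[0]=6≥6); i<j, swap → [6, 7, 5, 6, 5, 6]
j→4 (data[4]=5≤6), i→1 (data[1]=7≥6); i<j, swap → [6, 5, 5, 6, 7, 6]
j→3, i→3; i≥j, return j=3. data = [6, 5, 5, 6, 7, 6]

2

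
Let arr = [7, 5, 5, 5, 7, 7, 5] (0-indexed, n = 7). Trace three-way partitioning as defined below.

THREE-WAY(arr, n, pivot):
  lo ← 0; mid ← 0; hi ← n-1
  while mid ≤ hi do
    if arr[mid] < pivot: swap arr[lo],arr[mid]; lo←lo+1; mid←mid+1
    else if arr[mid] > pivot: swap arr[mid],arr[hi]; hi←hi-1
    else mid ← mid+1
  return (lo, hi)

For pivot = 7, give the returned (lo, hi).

(4, 6)

lo=0 mid=0 hi=6
7=7: mid=1
5<7: swap(0,1), lo=1 mid=2 ⇒ [5, 7, 5, 5, 7, 7, 5]
5<7: swap(1,2), lo=2 mid=3 ⇒ [5, 5, 7, 5, 7, 7, 5]
5<7: swap(2,3), lo=3 mid=4 ⇒ [5, 5, 5, 7, 7, 7, 5]
7=7: mid=5
7=7: mid=6
5<7: swap(3,6), lo=4 mid=7 ⇒ [5, 5, 5, 5, 7, 7, 7]
done. lo=4 hi=6; arr=[5, 5, 5, 5, 7, 7, 7]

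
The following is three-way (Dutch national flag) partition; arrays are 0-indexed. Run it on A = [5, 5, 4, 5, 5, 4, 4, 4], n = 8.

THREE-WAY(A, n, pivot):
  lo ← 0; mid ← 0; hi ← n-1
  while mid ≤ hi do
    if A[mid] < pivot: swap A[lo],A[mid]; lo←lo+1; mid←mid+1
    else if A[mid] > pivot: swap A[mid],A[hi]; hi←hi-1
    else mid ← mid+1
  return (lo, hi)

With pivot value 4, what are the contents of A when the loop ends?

[4, 4, 4, 4, 5, 5, 5, 5]

lo=0 mid=0 hi=7
5>4: swap(0,7), hi=6 ⇒ [4, 5, 4, 5, 5, 4, 4, 5]
4=4: mid=1
5>4: swap(1,6), hi=5 ⇒ [4, 4, 4, 5, 5, 4, 5, 5]
4=4: mid=2
4=4: mid=3
5>4: swap(3,5), hi=4 ⇒ [4, 4, 4, 4, 5, 5, 5, 5]
4=4: mid=4
5>4: swap(4,4), hi=3 ⇒ [4, 4, 4, 4, 5, 5, 5, 5]
done. lo=0 hi=3; A=[4, 4, 4, 4, 5, 5, 5, 5]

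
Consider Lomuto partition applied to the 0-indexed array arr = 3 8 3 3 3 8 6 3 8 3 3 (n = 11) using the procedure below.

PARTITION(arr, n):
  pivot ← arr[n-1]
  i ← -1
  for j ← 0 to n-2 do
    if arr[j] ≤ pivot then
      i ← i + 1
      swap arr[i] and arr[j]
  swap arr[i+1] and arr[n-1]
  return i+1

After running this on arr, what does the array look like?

pivot = arr[10] = 3; i = -1
j=0: arr[0]=3 ≤ 3 → i=0, swap arr[0],arr[0] (no change) → 3 8 3 3 3 8 6 3 8 3 3
j=1: arr[1]=8 > 3 → no swap
j=2: arr[2]=3 ≤ 3 → i=1, swap arr[1],arr[2] → 3 3 8 3 3 8 6 3 8 3 3
j=3: arr[3]=3 ≤ 3 → i=2, swap arr[2],arr[3] → 3 3 3 8 3 8 6 3 8 3 3
j=4: arr[4]=3 ≤ 3 → i=3, swap arr[3],arr[4] → 3 3 3 3 8 8 6 3 8 3 3
j=5: arr[5]=8 > 3 → no swap
j=6: arr[6]=6 > 3 → no swap
j=7: arr[7]=3 ≤ 3 → i=4, swap arr[4],arr[7] → 3 3 3 3 3 8 6 8 8 3 3
j=8: arr[8]=8 > 3 → no swap
j=9: arr[9]=3 ≤ 3 → i=5, swap arr[5],arr[9] → 3 3 3 3 3 3 6 8 8 8 3
final swap arr[6],arr[10] → 3 3 3 3 3 3 3 8 8 8 6; return 6

3 3 3 3 3 3 3 8 8 8 6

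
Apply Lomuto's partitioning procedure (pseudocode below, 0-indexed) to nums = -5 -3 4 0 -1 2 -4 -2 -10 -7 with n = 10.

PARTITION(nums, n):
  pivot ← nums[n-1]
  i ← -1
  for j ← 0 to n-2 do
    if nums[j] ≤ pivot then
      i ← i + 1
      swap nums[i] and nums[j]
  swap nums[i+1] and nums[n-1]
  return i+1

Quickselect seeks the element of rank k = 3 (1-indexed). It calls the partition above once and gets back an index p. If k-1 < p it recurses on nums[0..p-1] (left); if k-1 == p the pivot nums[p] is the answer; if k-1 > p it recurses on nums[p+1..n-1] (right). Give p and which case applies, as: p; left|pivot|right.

1; right

pivot=-7, i=-1
j=0: -5>-7, skip
j=1: -3>-7, skip
j=2: 4>-7, skip
j=3: 0>-7, skip
j=4: -1>-7, skip
j=5: 2>-7, skip
j=6: -4>-7, skip
j=7: -2>-7, skip
j=8: -10≤-7, i=0, swap(0,8) ⇒ -10 -3 4 0 -1 2 -4 -2 -5 -7
swap(1,9) ⇒ -10 -7 4 0 -1 2 -4 -2 -5 -3; return 1
p = 1; k-1 = 2 > 1 ⇒ right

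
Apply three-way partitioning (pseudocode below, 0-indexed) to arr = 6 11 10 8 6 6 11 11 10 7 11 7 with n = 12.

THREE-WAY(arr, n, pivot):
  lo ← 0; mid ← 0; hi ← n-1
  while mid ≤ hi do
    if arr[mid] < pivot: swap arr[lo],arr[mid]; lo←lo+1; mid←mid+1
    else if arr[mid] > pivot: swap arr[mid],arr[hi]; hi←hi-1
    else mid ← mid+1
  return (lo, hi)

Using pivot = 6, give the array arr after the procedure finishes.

6 6 6 8 10 11 11 10 7 11 7 11

pivot = 6; lo=0, mid=0, hi=11
arr[mid]=6=6: mid=1
arr[mid]=11>6: swap arr[1],arr[11]; hi=10 → 6 7 10 8 6 6 11 11 10 7 11 11
arr[mid]=7>6: swap arr[1],arr[10]; hi=9 → 6 11 10 8 6 6 11 11 10 7 7 11
arr[mid]=11>6: swap arr[1],arr[9]; hi=8 → 6 7 10 8 6 6 11 11 10 11 7 11
arr[mid]=7>6: swap arr[1],arr[8]; hi=7 → 6 10 10 8 6 6 11 11 7 11 7 11
arr[mid]=10>6: swap arr[1],arr[7]; hi=6 → 6 11 10 8 6 6 11 10 7 11 7 11
arr[mid]=11>6: swap arr[1],arr[6]; hi=5 → 6 11 10 8 6 6 11 10 7 11 7 11
arr[mid]=11>6: swap arr[1],arr[5]; hi=4 → 6 6 10 8 6 11 11 10 7 11 7 11
arr[mid]=6=6: mid=2
arr[mid]=10>6: swap arr[2],arr[4]; hi=3 → 6 6 6 8 10 11 11 10 7 11 7 11
arr[mid]=6=6: mid=3
arr[mid]=8>6: swap arr[3],arr[3]; hi=2 → 6 6 6 8 10 11 11 10 7 11 7 11
end: lo=0, hi=2; arr = 6 6 6 8 10 11 11 10 7 11 7 11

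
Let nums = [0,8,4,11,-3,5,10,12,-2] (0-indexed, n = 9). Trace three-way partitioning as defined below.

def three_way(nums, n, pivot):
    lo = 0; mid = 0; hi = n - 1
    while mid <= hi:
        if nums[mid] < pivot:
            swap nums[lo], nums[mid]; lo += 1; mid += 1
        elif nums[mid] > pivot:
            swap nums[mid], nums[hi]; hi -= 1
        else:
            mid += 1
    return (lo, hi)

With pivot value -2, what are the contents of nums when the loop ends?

[-3,-2,11,4,5,10,12,8,0]

lo=0 mid=0 hi=8
0>-2: swap(0,8), hi=7 ⇒ [-2,8,4,11,-3,5,10,12,0]
-2=-2: mid=1
8>-2: swap(1,7), hi=6 ⇒ [-2,12,4,11,-3,5,10,8,0]
12>-2: swap(1,6), hi=5 ⇒ [-2,10,4,11,-3,5,12,8,0]
10>-2: swap(1,5), hi=4 ⇒ [-2,5,4,11,-3,10,12,8,0]
5>-2: swap(1,4), hi=3 ⇒ [-2,-3,4,11,5,10,12,8,0]
-3<-2: swap(0,1), lo=1 mid=2 ⇒ [-3,-2,4,11,5,10,12,8,0]
4>-2: swap(2,3), hi=2 ⇒ [-3,-2,11,4,5,10,12,8,0]
11>-2: swap(2,2), hi=1 ⇒ [-3,-2,11,4,5,10,12,8,0]
done. lo=1 hi=1; nums=[-3,-2,11,4,5,10,12,8,0]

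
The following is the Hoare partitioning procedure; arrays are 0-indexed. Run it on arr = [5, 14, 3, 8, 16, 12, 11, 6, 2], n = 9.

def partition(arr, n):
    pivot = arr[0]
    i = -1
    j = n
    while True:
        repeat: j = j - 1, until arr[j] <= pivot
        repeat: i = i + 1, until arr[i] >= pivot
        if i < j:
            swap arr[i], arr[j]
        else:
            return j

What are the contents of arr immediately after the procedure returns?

[2, 3, 14, 8, 16, 12, 11, 6, 5]

pivot=5
j stops at 8 (2), i stops at 0 (5); swap ⇒ [2, 14, 3, 8, 16, 12, 11, 6, 5]
j stops at 2 (3), i stops at 1 (14); swap ⇒ [2, 3, 14, 8, 16, 12, 11, 6, 5]
j stops at 1, i stops at 2; i≥j ⇒ return 1. arr=[2, 3, 14, 8, 16, 12, 11, 6, 5]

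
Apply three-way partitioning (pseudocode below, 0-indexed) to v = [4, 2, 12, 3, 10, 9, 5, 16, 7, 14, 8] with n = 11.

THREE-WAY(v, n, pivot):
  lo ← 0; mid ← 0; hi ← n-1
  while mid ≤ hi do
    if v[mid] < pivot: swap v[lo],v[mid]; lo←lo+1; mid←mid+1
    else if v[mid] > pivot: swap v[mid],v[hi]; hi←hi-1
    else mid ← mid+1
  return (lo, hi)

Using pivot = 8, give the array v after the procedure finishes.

lo=0 mid=0 hi=10
4<8: swap(0,0), lo=1 mid=1 ⇒ [4, 2, 12, 3, 10, 9, 5, 16, 7, 14, 8]
2<8: swap(1,1), lo=2 mid=2 ⇒ [4, 2, 12, 3, 10, 9, 5, 16, 7, 14, 8]
12>8: swap(2,10), hi=9 ⇒ [4, 2, 8, 3, 10, 9, 5, 16, 7, 14, 12]
8=8: mid=3
3<8: swap(2,3), lo=3 mid=4 ⇒ [4, 2, 3, 8, 10, 9, 5, 16, 7, 14, 12]
10>8: swap(4,9), hi=8 ⇒ [4, 2, 3, 8, 14, 9, 5, 16, 7, 10, 12]
14>8: swap(4,8), hi=7 ⇒ [4, 2, 3, 8, 7, 9, 5, 16, 14, 10, 12]
7<8: swap(3,4), lo=4 mid=5 ⇒ [4, 2, 3, 7, 8, 9, 5, 16, 14, 10, 12]
9>8: swap(5,7), hi=6 ⇒ [4, 2, 3, 7, 8, 16, 5, 9, 14, 10, 12]
16>8: swap(5,6), hi=5 ⇒ [4, 2, 3, 7, 8, 5, 16, 9, 14, 10, 12]
5<8: swap(4,5), lo=5 mid=6 ⇒ [4, 2, 3, 7, 5, 8, 16, 9, 14, 10, 12]
done. lo=5 hi=5; v=[4, 2, 3, 7, 5, 8, 16, 9, 14, 10, 12]

[4, 2, 3, 7, 5, 8, 16, 9, 14, 10, 12]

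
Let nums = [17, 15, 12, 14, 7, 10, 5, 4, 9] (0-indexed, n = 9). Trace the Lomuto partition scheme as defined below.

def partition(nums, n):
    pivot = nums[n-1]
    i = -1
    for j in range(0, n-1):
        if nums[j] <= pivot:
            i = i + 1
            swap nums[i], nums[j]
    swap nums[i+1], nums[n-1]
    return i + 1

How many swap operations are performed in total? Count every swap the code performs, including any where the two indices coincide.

4

pivot=9, i=-1
j=0: 17>9, skip
j=1: 15>9, skip
j=2: 12>9, skip
j=3: 14>9, skip
j=4: 7≤9, i=0, swap(0,4) ⇒ [7, 15, 12, 14, 17, 10, 5, 4, 9]
j=5: 10>9, skip
j=6: 5≤9, i=1, swap(1,6) ⇒ [7, 5, 12, 14, 17, 10, 15, 4, 9]
j=7: 4≤9, i=2, swap(2,7) ⇒ [7, 5, 4, 14, 17, 10, 15, 12, 9]
swap(3,8) ⇒ [7, 5, 4, 9, 17, 10, 15, 12, 14]; return 3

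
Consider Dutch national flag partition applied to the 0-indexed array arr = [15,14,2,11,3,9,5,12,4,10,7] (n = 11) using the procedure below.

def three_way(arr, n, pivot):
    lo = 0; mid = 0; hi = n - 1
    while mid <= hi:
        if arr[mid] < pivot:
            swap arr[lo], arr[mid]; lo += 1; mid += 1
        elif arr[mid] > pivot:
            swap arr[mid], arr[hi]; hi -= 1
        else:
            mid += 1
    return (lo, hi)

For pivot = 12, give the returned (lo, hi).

(8, 8)

pivot = 12; lo=0, mid=0, hi=10
arr[mid]=15>12: swap arr[0],arr[10]; hi=9 → [7,14,2,11,3,9,5,12,4,10,15]
arr[mid]=7<12: swap arr[0],arr[0]; lo=1,mid=1 → [7,14,2,11,3,9,5,12,4,10,15]
arr[mid]=14>12: swap arr[1],arr[9]; hi=8 → [7,10,2,11,3,9,5,12,4,14,15]
arr[mid]=10<12: swap arr[1],arr[1]; lo=2,mid=2 → [7,10,2,11,3,9,5,12,4,14,15]
arr[mid]=2<12: swap arr[2],arr[2]; lo=3,mid=3 → [7,10,2,11,3,9,5,12,4,14,15]
arr[mid]=11<12: swap arr[3],arr[3]; lo=4,mid=4 → [7,10,2,11,3,9,5,12,4,14,15]
arr[mid]=3<12: swap arr[4],arr[4]; lo=5,mid=5 → [7,10,2,11,3,9,5,12,4,14,15]
arr[mid]=9<12: swap arr[5],arr[5]; lo=6,mid=6 → [7,10,2,11,3,9,5,12,4,14,15]
arr[mid]=5<12: swap arr[6],arr[6]; lo=7,mid=7 → [7,10,2,11,3,9,5,12,4,14,15]
arr[mid]=12=12: mid=8
arr[mid]=4<12: swap arr[7],arr[8]; lo=8,mid=9 → [7,10,2,11,3,9,5,4,12,14,15]
end: lo=8, hi=8; arr = [7,10,2,11,3,9,5,4,12,14,15]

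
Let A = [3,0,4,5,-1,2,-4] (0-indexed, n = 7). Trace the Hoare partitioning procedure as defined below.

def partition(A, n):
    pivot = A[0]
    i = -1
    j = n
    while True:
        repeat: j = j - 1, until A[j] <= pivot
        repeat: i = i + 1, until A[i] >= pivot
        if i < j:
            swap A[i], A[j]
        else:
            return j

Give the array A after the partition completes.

[-4,0,2,-1,5,4,3]

pivot = A[0] = 3; i = -1, j = 7
j→6 (A[6]=-4≤3), i→0 (A[0]=3≥3); i<j, swap → [-4,0,4,5,-1,2,3]
j→5 (A[5]=2≤3), i→2 (A[2]=4≥3); i<j, swap → [-4,0,2,5,-1,4,3]
j→4 (A[4]=-1≤3), i→3 (A[3]=5≥3); i<j, swap → [-4,0,2,-1,5,4,3]
j→3, i→4; i≥j, return j=3. A = [-4,0,2,-1,5,4,3]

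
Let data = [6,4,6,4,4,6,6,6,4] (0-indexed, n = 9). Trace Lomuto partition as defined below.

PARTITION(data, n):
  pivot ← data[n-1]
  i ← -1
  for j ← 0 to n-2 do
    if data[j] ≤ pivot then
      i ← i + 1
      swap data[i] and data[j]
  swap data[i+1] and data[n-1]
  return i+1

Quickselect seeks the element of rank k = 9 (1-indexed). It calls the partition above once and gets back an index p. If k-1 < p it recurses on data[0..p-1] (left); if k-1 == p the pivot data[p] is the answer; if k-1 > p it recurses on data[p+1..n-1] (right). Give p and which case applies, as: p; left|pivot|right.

3; right

pivot = data[8] = 4; i = -1
j=0: data[0]=6 > 4 → no swap
j=1: data[1]=4 ≤ 4 → i=0, swap data[0],data[1] → [4,6,6,4,4,6,6,6,4]
j=2: data[2]=6 > 4 → no swap
j=3: data[3]=4 ≤ 4 → i=1, swap data[1],data[3] → [4,4,6,6,4,6,6,6,4]
j=4: data[4]=4 ≤ 4 → i=2, swap data[2],data[4] → [4,4,4,6,6,6,6,6,4]
j=5: data[5]=6 > 4 → no swap
j=6: data[6]=6 > 4 → no swap
j=7: data[7]=6 > 4 → no swap
final swap data[3],data[8] → [4,4,4,4,6,6,6,6,6]; return 3
p = 3; k-1 = 8 > 3 ⇒ right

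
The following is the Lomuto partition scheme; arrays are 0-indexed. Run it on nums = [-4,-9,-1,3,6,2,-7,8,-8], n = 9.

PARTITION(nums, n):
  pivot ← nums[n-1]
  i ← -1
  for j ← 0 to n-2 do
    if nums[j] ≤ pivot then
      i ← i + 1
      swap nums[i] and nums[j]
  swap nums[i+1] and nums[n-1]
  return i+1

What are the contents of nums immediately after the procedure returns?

[-9,-8,-1,3,6,2,-7,8,-4]

pivot = nums[8] = -8; i = -1
j=0: nums[0]=-4 > -8 → no swap
j=1: nums[1]=-9 ≤ -8 → i=0, swap nums[0],nums[1] → [-9,-4,-1,3,6,2,-7,8,-8]
j=2: nums[2]=-1 > -8 → no swap
j=3: nums[3]=3 > -8 → no swap
j=4: nums[4]=6 > -8 → no swap
j=5: nums[5]=2 > -8 → no swap
j=6: nums[6]=-7 > -8 → no swap
j=7: nums[7]=8 > -8 → no swap
final swap nums[1],nums[8] → [-9,-8,-1,3,6,2,-7,8,-4]; return 1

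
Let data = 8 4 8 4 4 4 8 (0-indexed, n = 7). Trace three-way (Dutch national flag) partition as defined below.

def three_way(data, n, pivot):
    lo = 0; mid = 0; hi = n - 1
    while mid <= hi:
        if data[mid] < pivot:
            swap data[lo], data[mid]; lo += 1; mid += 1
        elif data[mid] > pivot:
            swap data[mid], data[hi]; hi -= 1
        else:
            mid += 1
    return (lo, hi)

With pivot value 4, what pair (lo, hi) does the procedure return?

pivot = 4; lo=0, mid=0, hi=6
data[mid]=8>4: swap data[0],data[6]; hi=5 → 8 4 8 4 4 4 8
data[mid]=8>4: swap data[0],data[5]; hi=4 → 4 4 8 4 4 8 8
data[mid]=4=4: mid=1
data[mid]=4=4: mid=2
data[mid]=8>4: swap data[2],data[4]; hi=3 → 4 4 4 4 8 8 8
data[mid]=4=4: mid=3
data[mid]=4=4: mid=4
end: lo=0, hi=3; data = 4 4 4 4 8 8 8

(0, 3)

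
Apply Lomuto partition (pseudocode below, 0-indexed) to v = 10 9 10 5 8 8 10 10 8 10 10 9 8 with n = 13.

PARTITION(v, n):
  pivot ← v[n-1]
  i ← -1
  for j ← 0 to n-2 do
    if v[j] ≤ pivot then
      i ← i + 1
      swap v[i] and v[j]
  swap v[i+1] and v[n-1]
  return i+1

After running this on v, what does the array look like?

pivot = v[12] = 8; i = -1
j=0: v[0]=10 > 8 → no swap
j=1: v[1]=9 > 8 → no swap
j=2: v[2]=10 > 8 → no swap
j=3: v[3]=5 ≤ 8 → i=0, swap v[0],v[3] → 5 9 10 10 8 8 10 10 8 10 10 9 8
j=4: v[4]=8 ≤ 8 → i=1, swap v[1],v[4] → 5 8 10 10 9 8 10 10 8 10 10 9 8
j=5: v[5]=8 ≤ 8 → i=2, swap v[2],v[5] → 5 8 8 10 9 10 10 10 8 10 10 9 8
j=6: v[6]=10 > 8 → no swap
j=7: v[7]=10 > 8 → no swap
j=8: v[8]=8 ≤ 8 → i=3, swap v[3],v[8] → 5 8 8 8 9 10 10 10 10 10 10 9 8
j=9: v[9]=10 > 8 → no swap
j=10: v[10]=10 > 8 → no swap
j=11: v[11]=9 > 8 → no swap
final swap v[4],v[12] → 5 8 8 8 8 10 10 10 10 10 10 9 9; return 4

5 8 8 8 8 10 10 10 10 10 10 9 9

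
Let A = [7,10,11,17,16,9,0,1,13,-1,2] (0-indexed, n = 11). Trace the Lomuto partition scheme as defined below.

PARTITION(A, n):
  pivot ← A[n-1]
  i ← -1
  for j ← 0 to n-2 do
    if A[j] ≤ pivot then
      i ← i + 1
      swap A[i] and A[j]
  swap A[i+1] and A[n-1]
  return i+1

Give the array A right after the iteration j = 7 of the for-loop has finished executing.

[0,1,11,17,16,9,7,10,13,-1,2]

pivot = A[10] = 2; i = -1
j=0: A[0]=7 > 2 → no swap
j=1: A[1]=10 > 2 → no swap
j=2: A[2]=11 > 2 → no swap
j=3: A[3]=17 > 2 → no swap
j=4: A[4]=16 > 2 → no swap
j=5: A[5]=9 > 2 → no swap
j=6: A[6]=0 ≤ 2 → i=0, swap A[0],A[6] → [0,10,11,17,16,9,7,1,13,-1,2]
j=7: A[7]=1 ≤ 2 → i=1, swap A[1],A[7] → [0,1,11,17,16,9,7,10,13,-1,2]
(after j=7) A = [0,1,11,17,16,9,7,10,13,-1,2]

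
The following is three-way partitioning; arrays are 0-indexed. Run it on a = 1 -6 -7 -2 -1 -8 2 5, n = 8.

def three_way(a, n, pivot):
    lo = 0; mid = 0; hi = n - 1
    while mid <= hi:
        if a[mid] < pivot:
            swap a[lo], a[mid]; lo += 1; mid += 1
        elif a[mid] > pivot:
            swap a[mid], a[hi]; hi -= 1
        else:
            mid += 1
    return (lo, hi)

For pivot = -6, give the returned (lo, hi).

lo=0 mid=0 hi=7
1>-6: swap(0,7), hi=6 ⇒ 5 -6 -7 -2 -1 -8 2 1
5>-6: swap(0,6), hi=5 ⇒ 2 -6 -7 -2 -1 -8 5 1
2>-6: swap(0,5), hi=4 ⇒ -8 -6 -7 -2 -1 2 5 1
-8<-6: swap(0,0), lo=1 mid=1 ⇒ -8 -6 -7 -2 -1 2 5 1
-6=-6: mid=2
-7<-6: swap(1,2), lo=2 mid=3 ⇒ -8 -7 -6 -2 -1 2 5 1
-2>-6: swap(3,4), hi=3 ⇒ -8 -7 -6 -1 -2 2 5 1
-1>-6: swap(3,3), hi=2 ⇒ -8 -7 -6 -1 -2 2 5 1
done. lo=2 hi=2; a=-8 -7 -6 -1 -2 2 5 1

(2, 2)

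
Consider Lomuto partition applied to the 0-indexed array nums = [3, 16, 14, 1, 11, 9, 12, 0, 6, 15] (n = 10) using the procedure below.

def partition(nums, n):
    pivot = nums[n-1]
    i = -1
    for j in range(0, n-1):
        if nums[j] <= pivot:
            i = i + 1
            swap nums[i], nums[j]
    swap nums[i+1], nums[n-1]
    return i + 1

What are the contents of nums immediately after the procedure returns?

pivot = nums[9] = 15; i = -1
j=0: nums[0]=3 ≤ 15 → i=0, swap nums[0],nums[0] (no change) → [3, 16, 14, 1, 11, 9, 12, 0, 6, 15]
j=1: nums[1]=16 > 15 → no swap
j=2: nums[2]=14 ≤ 15 → i=1, swap nums[1],nums[2] → [3, 14, 16, 1, 11, 9, 12, 0, 6, 15]
j=3: nums[3]=1 ≤ 15 → i=2, swap nums[2],nums[3] → [3, 14, 1, 16, 11, 9, 12, 0, 6, 15]
j=4: nums[4]=11 ≤ 15 → i=3, swap nums[3],nums[4] → [3, 14, 1, 11, 16, 9, 12, 0, 6, 15]
j=5: nums[5]=9 ≤ 15 → i=4, swap nums[4],nums[5] → [3, 14, 1, 11, 9, 16, 12, 0, 6, 15]
j=6: nums[6]=12 ≤ 15 → i=5, swap nums[5],nums[6] → [3, 14, 1, 11, 9, 12, 16, 0, 6, 15]
j=7: nums[7]=0 ≤ 15 → i=6, swap nums[6],nums[7] → [3, 14, 1, 11, 9, 12, 0, 16, 6, 15]
j=8: nums[8]=6 ≤ 15 → i=7, swap nums[7],nums[8] → [3, 14, 1, 11, 9, 12, 0, 6, 16, 15]
final swap nums[8],nums[9] → [3, 14, 1, 11, 9, 12, 0, 6, 15, 16]; return 8

[3, 14, 1, 11, 9, 12, 0, 6, 15, 16]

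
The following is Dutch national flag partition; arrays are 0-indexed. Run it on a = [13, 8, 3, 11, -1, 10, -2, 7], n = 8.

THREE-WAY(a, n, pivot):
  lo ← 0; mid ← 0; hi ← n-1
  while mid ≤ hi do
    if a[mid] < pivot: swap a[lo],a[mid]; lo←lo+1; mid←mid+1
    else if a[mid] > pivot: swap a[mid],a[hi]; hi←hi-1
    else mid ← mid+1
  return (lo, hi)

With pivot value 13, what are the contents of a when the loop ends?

lo=0 mid=0 hi=7
13=13: mid=1
8<13: swap(0,1), lo=1 mid=2 ⇒ [8, 13, 3, 11, -1, 10, -2, 7]
3<13: swap(1,2), lo=2 mid=3 ⇒ [8, 3, 13, 11, -1, 10, -2, 7]
11<13: swap(2,3), lo=3 mid=4 ⇒ [8, 3, 11, 13, -1, 10, -2, 7]
-1<13: swap(3,4), lo=4 mid=5 ⇒ [8, 3, 11, -1, 13, 10, -2, 7]
10<13: swap(4,5), lo=5 mid=6 ⇒ [8, 3, 11, -1, 10, 13, -2, 7]
-2<13: swap(5,6), lo=6 mid=7 ⇒ [8, 3, 11, -1, 10, -2, 13, 7]
7<13: swap(6,7), lo=7 mid=8 ⇒ [8, 3, 11, -1, 10, -2, 7, 13]
done. lo=7 hi=7; a=[8, 3, 11, -1, 10, -2, 7, 13]

[8, 3, 11, -1, 10, -2, 7, 13]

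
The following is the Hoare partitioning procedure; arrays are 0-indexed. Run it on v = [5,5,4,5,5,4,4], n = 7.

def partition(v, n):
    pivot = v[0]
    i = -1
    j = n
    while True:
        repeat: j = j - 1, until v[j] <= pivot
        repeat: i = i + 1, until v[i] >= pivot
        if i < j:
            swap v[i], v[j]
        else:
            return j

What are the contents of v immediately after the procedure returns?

pivot = v[0] = 5; i = -1, j = 7
j→6 (v[6]=4≤5), i→0 (v[0]=5≥5); i<j, swap → [4,5,4,5,5,4,5]
j→5 (v[5]=4≤5), i→1 (v[1]=5≥5); i<j, swap → [4,4,4,5,5,5,5]
j→4 (v[4]=5≤5), i→3 (v[3]=5≥5); i<j, swap → [4,4,4,5,5,5,5]
j→3, i→4; i≥j, return j=3. v = [4,4,4,5,5,5,5]

[4,4,4,5,5,5,5]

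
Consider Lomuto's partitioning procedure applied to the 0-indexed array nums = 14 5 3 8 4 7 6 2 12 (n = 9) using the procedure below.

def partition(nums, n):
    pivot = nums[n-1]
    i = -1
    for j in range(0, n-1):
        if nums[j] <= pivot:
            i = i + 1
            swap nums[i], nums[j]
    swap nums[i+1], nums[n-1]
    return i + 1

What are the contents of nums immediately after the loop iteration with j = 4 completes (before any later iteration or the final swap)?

5 3 8 4 14 7 6 2 12

pivot=12, i=-1
j=0: 14>12, skip
j=1: 5≤12, i=0, swap(0,1) ⇒ 5 14 3 8 4 7 6 2 12
j=2: 3≤12, i=1, swap(1,2) ⇒ 5 3 14 8 4 7 6 2 12
j=3: 8≤12, i=2, swap(2,3) ⇒ 5 3 8 14 4 7 6 2 12
j=4: 4≤12, i=3, swap(3,4) ⇒ 5 3 8 4 14 7 6 2 12
(after j=4) nums = 5 3 8 4 14 7 6 2 12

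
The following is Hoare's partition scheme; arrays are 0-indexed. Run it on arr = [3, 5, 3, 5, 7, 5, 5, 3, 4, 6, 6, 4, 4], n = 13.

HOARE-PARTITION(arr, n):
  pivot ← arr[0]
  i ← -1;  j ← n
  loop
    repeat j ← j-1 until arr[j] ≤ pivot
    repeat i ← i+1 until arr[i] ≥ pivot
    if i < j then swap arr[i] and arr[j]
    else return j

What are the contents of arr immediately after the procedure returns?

pivot = arr[0] = 3; i = -1, j = 13
j→7 (arr[7]=3≤3), i→0 (arr[0]=3≥3); i<j, swap → [3, 5, 3, 5, 7, 5, 5, 3, 4, 6, 6, 4, 4]
j→2 (arr[2]=3≤3), i→1 (arr[1]=5≥3); i<j, swap → [3, 3, 5, 5, 7, 5, 5, 3, 4, 6, 6, 4, 4]
j→1, i→2; i≥j, return j=1. arr = [3, 3, 5, 5, 7, 5, 5, 3, 4, 6, 6, 4, 4]

[3, 3, 5, 5, 7, 5, 5, 3, 4, 6, 6, 4, 4]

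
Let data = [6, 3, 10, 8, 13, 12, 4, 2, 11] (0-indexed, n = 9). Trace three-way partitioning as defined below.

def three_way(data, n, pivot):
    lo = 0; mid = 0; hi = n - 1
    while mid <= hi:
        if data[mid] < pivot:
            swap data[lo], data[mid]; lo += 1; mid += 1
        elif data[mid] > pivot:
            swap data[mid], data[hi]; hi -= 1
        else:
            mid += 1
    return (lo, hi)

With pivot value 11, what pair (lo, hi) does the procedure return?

(6, 6)

lo=0 mid=0 hi=8
6<11: swap(0,0), lo=1 mid=1 ⇒ [6, 3, 10, 8, 13, 12, 4, 2, 11]
3<11: swap(1,1), lo=2 mid=2 ⇒ [6, 3, 10, 8, 13, 12, 4, 2, 11]
10<11: swap(2,2), lo=3 mid=3 ⇒ [6, 3, 10, 8, 13, 12, 4, 2, 11]
8<11: swap(3,3), lo=4 mid=4 ⇒ [6, 3, 10, 8, 13, 12, 4, 2, 11]
13>11: swap(4,8), hi=7 ⇒ [6, 3, 10, 8, 11, 12, 4, 2, 13]
11=11: mid=5
12>11: swap(5,7), hi=6 ⇒ [6, 3, 10, 8, 11, 2, 4, 12, 13]
2<11: swap(4,5), lo=5 mid=6 ⇒ [6, 3, 10, 8, 2, 11, 4, 12, 13]
4<11: swap(5,6), lo=6 mid=7 ⇒ [6, 3, 10, 8, 2, 4, 11, 12, 13]
done. lo=6 hi=6; data=[6, 3, 10, 8, 2, 4, 11, 12, 13]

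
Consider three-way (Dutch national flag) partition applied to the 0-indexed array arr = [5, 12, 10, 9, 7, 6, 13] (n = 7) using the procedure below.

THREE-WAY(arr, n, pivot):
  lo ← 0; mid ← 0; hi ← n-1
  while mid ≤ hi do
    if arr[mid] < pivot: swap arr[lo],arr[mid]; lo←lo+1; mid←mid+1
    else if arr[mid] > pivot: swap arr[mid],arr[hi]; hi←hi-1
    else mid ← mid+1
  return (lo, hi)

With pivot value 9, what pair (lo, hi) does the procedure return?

pivot = 9; lo=0, mid=0, hi=6
arr[mid]=5<9: swap arr[0],arr[0]; lo=1,mid=1 → [5, 12, 10, 9, 7, 6, 13]
arr[mid]=12>9: swap arr[1],arr[6]; hi=5 → [5, 13, 10, 9, 7, 6, 12]
arr[mid]=13>9: swap arr[1],arr[5]; hi=4 → [5, 6, 10, 9, 7, 13, 12]
arr[mid]=6<9: swap arr[1],arr[1]; lo=2,mid=2 → [5, 6, 10, 9, 7, 13, 12]
arr[mid]=10>9: swap arr[2],arr[4]; hi=3 → [5, 6, 7, 9, 10, 13, 12]
arr[mid]=7<9: swap arr[2],arr[2]; lo=3,mid=3 → [5, 6, 7, 9, 10, 13, 12]
arr[mid]=9=9: mid=4
end: lo=3, hi=3; arr = [5, 6, 7, 9, 10, 13, 12]

(3, 3)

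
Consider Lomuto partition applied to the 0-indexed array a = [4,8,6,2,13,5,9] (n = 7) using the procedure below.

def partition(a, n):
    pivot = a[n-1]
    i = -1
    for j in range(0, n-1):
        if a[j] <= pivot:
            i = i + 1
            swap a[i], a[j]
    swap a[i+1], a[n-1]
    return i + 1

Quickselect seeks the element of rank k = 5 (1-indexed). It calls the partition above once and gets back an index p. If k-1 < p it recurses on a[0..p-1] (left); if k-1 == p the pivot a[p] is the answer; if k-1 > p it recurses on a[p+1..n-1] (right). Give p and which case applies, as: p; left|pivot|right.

5; left

pivot = a[6] = 9; i = -1
j=0: a[0]=4 ≤ 9 → i=0, swap a[0],a[0] (no change) → [4,8,6,2,13,5,9]
j=1: a[1]=8 ≤ 9 → i=1, swap a[1],a[1] (no change) → [4,8,6,2,13,5,9]
j=2: a[2]=6 ≤ 9 → i=2, swap a[2],a[2] (no change) → [4,8,6,2,13,5,9]
j=3: a[3]=2 ≤ 9 → i=3, swap a[3],a[3] (no change) → [4,8,6,2,13,5,9]
j=4: a[4]=13 > 9 → no swap
j=5: a[5]=5 ≤ 9 → i=4, swap a[4],a[5] → [4,8,6,2,5,13,9]
final swap a[5],a[6] → [4,8,6,2,5,9,13]; return 5
p = 5; k-1 = 4 < 5 ⇒ left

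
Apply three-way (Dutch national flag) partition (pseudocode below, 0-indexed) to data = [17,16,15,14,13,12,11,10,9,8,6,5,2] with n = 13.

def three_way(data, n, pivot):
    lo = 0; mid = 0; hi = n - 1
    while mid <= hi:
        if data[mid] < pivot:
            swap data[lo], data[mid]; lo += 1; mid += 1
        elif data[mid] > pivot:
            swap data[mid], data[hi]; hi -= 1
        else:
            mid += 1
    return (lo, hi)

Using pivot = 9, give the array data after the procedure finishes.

[2,5,6,8,9,11,10,12,13,14,15,16,17]

lo=0 mid=0 hi=12
17>9: swap(0,12), hi=11 ⇒ [2,16,15,14,13,12,11,10,9,8,6,5,17]
2<9: swap(0,0), lo=1 mid=1 ⇒ [2,16,15,14,13,12,11,10,9,8,6,5,17]
16>9: swap(1,11), hi=10 ⇒ [2,5,15,14,13,12,11,10,9,8,6,16,17]
5<9: swap(1,1), lo=2 mid=2 ⇒ [2,5,15,14,13,12,11,10,9,8,6,16,17]
15>9: swap(2,10), hi=9 ⇒ [2,5,6,14,13,12,11,10,9,8,15,16,17]
6<9: swap(2,2), lo=3 mid=3 ⇒ [2,5,6,14,13,12,11,10,9,8,15,16,17]
14>9: swap(3,9), hi=8 ⇒ [2,5,6,8,13,12,11,10,9,14,15,16,17]
8<9: swap(3,3), lo=4 mid=4 ⇒ [2,5,6,8,13,12,11,10,9,14,15,16,17]
13>9: swap(4,8), hi=7 ⇒ [2,5,6,8,9,12,11,10,13,14,15,16,17]
9=9: mid=5
12>9: swap(5,7), hi=6 ⇒ [2,5,6,8,9,10,11,12,13,14,15,16,17]
10>9: swap(5,6), hi=5 ⇒ [2,5,6,8,9,11,10,12,13,14,15,16,17]
11>9: swap(5,5), hi=4 ⇒ [2,5,6,8,9,11,10,12,13,14,15,16,17]
done. lo=4 hi=4; data=[2,5,6,8,9,11,10,12,13,14,15,16,17]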